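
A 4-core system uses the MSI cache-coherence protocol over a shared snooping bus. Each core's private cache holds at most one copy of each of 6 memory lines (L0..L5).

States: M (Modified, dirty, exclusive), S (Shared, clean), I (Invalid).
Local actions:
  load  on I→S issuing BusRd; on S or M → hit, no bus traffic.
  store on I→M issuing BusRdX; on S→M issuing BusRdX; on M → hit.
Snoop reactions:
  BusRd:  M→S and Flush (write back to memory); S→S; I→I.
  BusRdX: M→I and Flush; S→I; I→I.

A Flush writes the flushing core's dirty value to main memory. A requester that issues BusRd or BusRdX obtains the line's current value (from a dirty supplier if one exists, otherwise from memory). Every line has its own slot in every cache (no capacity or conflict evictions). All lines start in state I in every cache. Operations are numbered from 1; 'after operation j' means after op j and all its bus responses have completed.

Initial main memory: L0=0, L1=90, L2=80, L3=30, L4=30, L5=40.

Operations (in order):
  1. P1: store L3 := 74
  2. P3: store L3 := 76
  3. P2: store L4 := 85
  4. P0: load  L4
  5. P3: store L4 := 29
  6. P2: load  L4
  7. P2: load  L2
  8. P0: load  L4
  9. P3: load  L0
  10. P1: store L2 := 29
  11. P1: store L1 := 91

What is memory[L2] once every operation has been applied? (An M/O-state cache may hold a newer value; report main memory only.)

step 1: P1: store L3 := 74  ⟶  IMII  (L3)  txn=BusRdX  M[L3]=30
step 2: P3: store L3 := 76  ⟶  IIIM  (L3)  txn=BusRdX+Flush  M[L3]=74
step 3: P2: store L4 := 85  ⟶  IIMI  (L4)  txn=BusRdX  M[L4]=30
step 4: P0: load  L4  ⟶  SISI  (L4)  txn=BusRd+Flush  M[L4]=85
step 5: P3: store L4 := 29  ⟶  IIIM  (L4)  txn=BusRdX  M[L4]=85
step 6: P2: load  L4  ⟶  IISS  (L4)  txn=BusRd+Flush  M[L4]=29
step 7: P2: load  L2  ⟶  IISI  (L2)  txn=BusRd  M[L2]=80
step 8: P0: load  L4  ⟶  SISS  (L4)  txn=BusRd  M[L4]=29
step 9: P3: load  L0  ⟶  IIIS  (L0)  txn=BusRd  M[L0]=0
step 10: P1: store L2 := 29  ⟶  IMII  (L2)  txn=BusRdX  M[L2]=80
step 11: P1: store L1 := 91  ⟶  IMII  (L1)  txn=BusRdX  M[L1]=90

memory[L2] = 80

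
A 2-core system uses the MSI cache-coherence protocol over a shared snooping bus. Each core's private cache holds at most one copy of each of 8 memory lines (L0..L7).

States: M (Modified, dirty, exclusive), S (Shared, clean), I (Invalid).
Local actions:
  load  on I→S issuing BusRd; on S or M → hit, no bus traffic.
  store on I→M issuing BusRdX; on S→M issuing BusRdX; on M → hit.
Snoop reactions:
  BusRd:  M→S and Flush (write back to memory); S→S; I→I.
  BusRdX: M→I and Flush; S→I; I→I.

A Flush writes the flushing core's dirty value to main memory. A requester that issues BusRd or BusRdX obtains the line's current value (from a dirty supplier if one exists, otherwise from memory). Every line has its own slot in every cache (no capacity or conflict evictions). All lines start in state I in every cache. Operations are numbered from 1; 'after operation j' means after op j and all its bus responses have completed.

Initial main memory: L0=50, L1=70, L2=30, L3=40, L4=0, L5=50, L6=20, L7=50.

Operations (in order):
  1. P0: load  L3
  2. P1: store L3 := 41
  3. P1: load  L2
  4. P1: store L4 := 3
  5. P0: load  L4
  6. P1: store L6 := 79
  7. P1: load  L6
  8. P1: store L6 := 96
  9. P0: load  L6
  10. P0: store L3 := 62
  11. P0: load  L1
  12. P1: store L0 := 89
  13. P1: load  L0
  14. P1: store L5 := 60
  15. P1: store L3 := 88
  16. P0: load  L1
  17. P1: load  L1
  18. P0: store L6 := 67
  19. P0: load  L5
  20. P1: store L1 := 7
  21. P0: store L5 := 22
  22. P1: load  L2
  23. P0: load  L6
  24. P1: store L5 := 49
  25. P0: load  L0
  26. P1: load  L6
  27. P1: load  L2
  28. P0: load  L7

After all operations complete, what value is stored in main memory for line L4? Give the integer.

memory[L4] = 3

1. P0: load  L3  bus=[BusRd]  L3: P0=S P1=I  mem[L3]=40
2. P1: store L3 := 41  bus=[BusRdX]  L3: P0=I P1=M  mem[L3]=40
3. P1: load  L2  bus=[BusRd]  L2: P0=I P1=S  mem[L2]=30
4. P1: store L4 := 3  bus=[BusRdX]  L4: P0=I P1=M  mem[L4]=0
5. P0: load  L4  bus=[BusRd,Flush]  L4: P0=S P1=S  mem[L4]=3
6. P1: store L6 := 79  bus=[BusRdX]  L6: P0=I P1=M  mem[L6]=20
7. P1: load  L6  bus=[-]  L6: P0=I P1=M  mem[L6]=20
8. P1: store L6 := 96  bus=[-]  L6: P0=I P1=M  mem[L6]=20
9. P0: load  L6  bus=[BusRd,Flush]  L6: P0=S P1=S  mem[L6]=96
10. P0: store L3 := 62  bus=[BusRdX,Flush]  L3: P0=M P1=I  mem[L3]=41
11. P0: load  L1  bus=[BusRd]  L1: P0=S P1=I  mem[L1]=70
12. P1: store L0 := 89  bus=[BusRdX]  L0: P0=I P1=M  mem[L0]=50
13. P1: load  L0  bus=[-]  L0: P0=I P1=M  mem[L0]=50
14. P1: store L5 := 60  bus=[BusRdX]  L5: P0=I P1=M  mem[L5]=50
15. P1: store L3 := 88  bus=[BusRdX,Flush]  L3: P0=I P1=M  mem[L3]=62
16. P0: load  L1  bus=[-]  L1: P0=S P1=I  mem[L1]=70
17. P1: load  L1  bus=[BusRd]  L1: P0=S P1=S  mem[L1]=70
18. P0: store L6 := 67  bus=[BusRdX]  L6: P0=M P1=I  mem[L6]=96
19. P0: load  L5  bus=[BusRd,Flush]  L5: P0=S P1=S  mem[L5]=60
20. P1: store L1 := 7  bus=[BusRdX]  L1: P0=I P1=M  mem[L1]=70
21. P0: store L5 := 22  bus=[BusRdX]  L5: P0=M P1=I  mem[L5]=60
22. P1: load  L2  bus=[-]  L2: P0=I P1=S  mem[L2]=30
23. P0: load  L6  bus=[-]  L6: P0=M P1=I  mem[L6]=96
24. P1: store L5 := 49  bus=[BusRdX,Flush]  L5: P0=I P1=M  mem[L5]=22
25. P0: load  L0  bus=[BusRd,Flush]  L0: P0=S P1=S  mem[L0]=89
26. P1: load  L6  bus=[BusRd,Flush]  L6: P0=S P1=S  mem[L6]=67
27. P1: load  L2  bus=[-]  L2: P0=I P1=S  mem[L2]=30
28. P0: load  L7  bus=[BusRd]  L7: P0=S P1=I  mem[L7]=50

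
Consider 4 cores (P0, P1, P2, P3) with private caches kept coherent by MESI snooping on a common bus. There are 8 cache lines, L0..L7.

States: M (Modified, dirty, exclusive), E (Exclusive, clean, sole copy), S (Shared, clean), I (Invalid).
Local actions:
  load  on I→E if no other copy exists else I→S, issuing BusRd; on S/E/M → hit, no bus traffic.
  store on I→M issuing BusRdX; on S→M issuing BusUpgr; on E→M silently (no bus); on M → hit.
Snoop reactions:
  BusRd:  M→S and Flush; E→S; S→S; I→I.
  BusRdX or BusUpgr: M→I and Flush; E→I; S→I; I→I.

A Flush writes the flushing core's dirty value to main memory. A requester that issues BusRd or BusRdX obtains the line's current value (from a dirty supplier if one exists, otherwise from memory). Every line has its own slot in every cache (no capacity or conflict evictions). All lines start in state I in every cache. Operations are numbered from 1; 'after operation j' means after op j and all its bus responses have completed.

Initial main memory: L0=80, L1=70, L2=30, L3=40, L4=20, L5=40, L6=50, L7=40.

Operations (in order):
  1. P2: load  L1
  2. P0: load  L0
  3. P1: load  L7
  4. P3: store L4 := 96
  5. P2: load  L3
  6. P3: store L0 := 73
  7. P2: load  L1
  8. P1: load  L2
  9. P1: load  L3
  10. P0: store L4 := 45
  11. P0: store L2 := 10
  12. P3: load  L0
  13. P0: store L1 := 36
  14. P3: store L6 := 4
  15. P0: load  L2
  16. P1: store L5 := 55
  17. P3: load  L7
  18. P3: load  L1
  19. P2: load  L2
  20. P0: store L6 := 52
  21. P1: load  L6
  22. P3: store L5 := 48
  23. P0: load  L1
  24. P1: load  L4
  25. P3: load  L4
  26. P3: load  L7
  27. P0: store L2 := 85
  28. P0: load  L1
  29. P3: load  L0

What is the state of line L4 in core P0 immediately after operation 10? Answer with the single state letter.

1. P2: load  L1  bus=[BusRd]  L1: P0=I P1=I P2=E P3=I  mem[L1]=70
2. P0: load  L0  bus=[BusRd]  L0: P0=E P1=I P2=I P3=I  mem[L0]=80
3. P1: load  L7  bus=[BusRd]  L7: P0=I P1=E P2=I P3=I  mem[L7]=40
4. P3: store L4 := 96  bus=[BusRdX]  L4: P0=I P1=I P2=I P3=M  mem[L4]=20
5. P2: load  L3  bus=[BusRd]  L3: P0=I P1=I P2=E P3=I  mem[L3]=40
6. P3: store L0 := 73  bus=[BusRdX]  L0: P0=I P1=I P2=I P3=M  mem[L0]=80
7. P2: load  L1  bus=[-]  L1: P0=I P1=I P2=E P3=I  mem[L1]=70
8. P1: load  L2  bus=[BusRd]  L2: P0=I P1=E P2=I P3=I  mem[L2]=30
9. P1: load  L3  bus=[BusRd]  L3: P0=I P1=S P2=S P3=I  mem[L3]=40
10. P0: store L4 := 45  bus=[BusRdX,Flush]  L4: P0=M P1=I P2=I P3=I  mem[L4]=96
11. P0: store L2 := 10  bus=[BusRdX]  L2: P0=M P1=I P2=I P3=I  mem[L2]=30
12. P3: load  L0  bus=[-]  L0: P0=I P1=I P2=I P3=M  mem[L0]=80
13. P0: store L1 := 36  bus=[BusRdX]  L1: P0=M P1=I P2=I P3=I  mem[L1]=70
14. P3: store L6 := 4  bus=[BusRdX]  L6: P0=I P1=I P2=I P3=M  mem[L6]=50
15. P0: load  L2  bus=[-]  L2: P0=M P1=I P2=I P3=I  mem[L2]=30
16. P1: store L5 := 55  bus=[BusRdX]  L5: P0=I P1=M P2=I P3=I  mem[L5]=40
17. P3: load  L7  bus=[BusRd]  L7: P0=I P1=S P2=I P3=S  mem[L7]=40
18. P3: load  L1  bus=[BusRd,Flush]  L1: P0=S P1=I P2=I P3=S  mem[L1]=36
19. P2: load  L2  bus=[BusRd,Flush]  L2: P0=S P1=I P2=S P3=I  mem[L2]=10
20. P0: store L6 := 52  bus=[BusRdX,Flush]  L6: P0=M P1=I P2=I P3=I  mem[L6]=4
21. P1: load  L6  bus=[BusRd,Flush]  L6: P0=S P1=S P2=I P3=I  mem[L6]=52
22. P3: store L5 := 48  bus=[BusRdX,Flush]  L5: P0=I P1=I P2=I P3=M  mem[L5]=55
23. P0: load  L1  bus=[-]  L1: P0=S P1=I P2=I P3=S  mem[L1]=36
24. P1: load  L4  bus=[BusRd,Flush]  L4: P0=S P1=S P2=I P3=I  mem[L4]=45
25. P3: load  L4  bus=[BusRd]  L4: P0=S P1=S P2=I P3=S  mem[L4]=45
26. P3: load  L7  bus=[-]  L7: P0=I P1=S P2=I P3=S  mem[L7]=40
27. P0: store L2 := 85  bus=[BusUpgr]  L2: P0=M P1=I P2=I P3=I  mem[L2]=10
28. P0: load  L1  bus=[-]  L1: P0=S P1=I P2=I P3=S  mem[L1]=36
29. P3: load  L0  bus=[-]  L0: P0=I P1=I P2=I P3=M  mem[L0]=80

state = M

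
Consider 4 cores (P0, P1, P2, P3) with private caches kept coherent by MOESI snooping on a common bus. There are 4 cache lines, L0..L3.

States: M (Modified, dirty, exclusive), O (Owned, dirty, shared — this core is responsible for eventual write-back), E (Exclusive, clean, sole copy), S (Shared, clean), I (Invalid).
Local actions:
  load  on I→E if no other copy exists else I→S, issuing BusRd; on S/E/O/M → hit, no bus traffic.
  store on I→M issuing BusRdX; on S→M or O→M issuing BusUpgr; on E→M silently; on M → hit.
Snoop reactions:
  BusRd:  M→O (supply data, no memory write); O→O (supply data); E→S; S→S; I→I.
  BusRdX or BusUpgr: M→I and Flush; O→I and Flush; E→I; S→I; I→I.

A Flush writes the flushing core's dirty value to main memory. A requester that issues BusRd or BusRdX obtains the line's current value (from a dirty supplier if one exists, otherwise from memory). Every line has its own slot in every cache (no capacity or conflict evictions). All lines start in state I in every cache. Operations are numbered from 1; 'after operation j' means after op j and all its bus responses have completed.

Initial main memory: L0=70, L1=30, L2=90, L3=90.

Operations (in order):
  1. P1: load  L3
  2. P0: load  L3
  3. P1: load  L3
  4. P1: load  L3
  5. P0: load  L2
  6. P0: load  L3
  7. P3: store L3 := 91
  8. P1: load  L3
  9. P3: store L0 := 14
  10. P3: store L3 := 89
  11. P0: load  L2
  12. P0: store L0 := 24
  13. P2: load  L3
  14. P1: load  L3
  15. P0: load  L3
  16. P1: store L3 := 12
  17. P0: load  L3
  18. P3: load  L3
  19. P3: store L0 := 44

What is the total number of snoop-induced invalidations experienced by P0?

  op1 P1: load  L3 → I/E/I/I on L3; bus BusRd; mem=90
  op2 P0: load  L3 → S/S/I/I on L3; bus BusRd; mem=90
  op3 P1: load  L3 → S/S/I/I on L3; bus (none); mem=90
  op4 P1: load  L3 → S/S/I/I on L3; bus (none); mem=90
  op5 P0: load  L2 → E/I/I/I on L2; bus BusRd; mem=90
  op6 P0: load  L3 → S/S/I/I on L3; bus (none); mem=90
  op7 P3: store L3 := 91 → I/I/I/M on L3; bus BusRdX; mem=90
  op8 P1: load  L3 → I/S/I/O on L3; bus BusRd; mem=90
  op9 P3: store L0 := 14 → I/I/I/M on L0; bus BusRdX; mem=70
  op10 P3: store L3 := 89 → I/I/I/M on L3; bus BusUpgr; mem=90
  op11 P0: load  L2 → E/I/I/I on L2; bus (none); mem=90
  op12 P0: store L0 := 24 → M/I/I/I on L0; bus BusRdX Flush; mem=14
  op13 P2: load  L3 → I/I/S/O on L3; bus BusRd; mem=90
  op14 P1: load  L3 → I/S/S/O on L3; bus BusRd; mem=90
  op15 P0: load  L3 → S/S/S/O on L3; bus BusRd; mem=90
  op16 P1: store L3 := 12 → I/M/I/I on L3; bus BusUpgr Flush; mem=89
  op17 P0: load  L3 → S/O/I/I on L3; bus BusRd; mem=89
  op18 P3: load  L3 → S/O/I/S on L3; bus BusRd; mem=89
  op19 P3: store L0 := 44 → I/I/I/M on L0; bus BusRdX Flush; mem=24

invalidations = 3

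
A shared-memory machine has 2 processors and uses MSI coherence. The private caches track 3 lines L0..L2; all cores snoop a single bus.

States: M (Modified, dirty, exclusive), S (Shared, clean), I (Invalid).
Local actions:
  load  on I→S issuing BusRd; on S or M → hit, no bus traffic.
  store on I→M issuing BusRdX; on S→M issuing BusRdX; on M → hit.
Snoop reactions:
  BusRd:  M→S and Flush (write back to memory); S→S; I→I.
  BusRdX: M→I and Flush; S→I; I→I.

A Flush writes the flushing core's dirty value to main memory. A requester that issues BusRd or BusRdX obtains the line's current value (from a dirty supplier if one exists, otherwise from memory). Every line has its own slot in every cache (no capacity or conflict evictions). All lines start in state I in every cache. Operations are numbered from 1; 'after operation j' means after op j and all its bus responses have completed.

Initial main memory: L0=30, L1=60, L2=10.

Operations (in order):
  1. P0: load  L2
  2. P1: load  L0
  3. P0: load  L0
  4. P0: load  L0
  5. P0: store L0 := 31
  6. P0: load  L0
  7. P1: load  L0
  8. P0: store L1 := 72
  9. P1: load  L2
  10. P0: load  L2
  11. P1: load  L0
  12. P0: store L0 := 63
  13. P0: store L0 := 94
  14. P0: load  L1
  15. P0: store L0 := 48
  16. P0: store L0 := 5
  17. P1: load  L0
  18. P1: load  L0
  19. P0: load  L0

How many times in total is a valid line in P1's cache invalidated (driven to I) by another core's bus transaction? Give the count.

invalidations = 2

[1] P0: load  L2 | P0:S(10), P1:I | bus: BusRd
[2] P1: load  L0 | P0:I, P1:S(30) | bus: BusRd
[3] P0: load  L0 | P0:S(30), P1:S(30) | bus: BusRd
[4] P0: load  L0 | P0:S(30), P1:S(30) | bus: none
[5] P0: store L0 := 31 | P0:M(31), P1:I | bus: BusRdX
[6] P0: load  L0 | P0:M(31), P1:I | bus: none
[7] P1: load  L0 | P0:S(31), P1:S(31) | bus: BusRd,Flush
[8] P0: store L1 := 72 | P0:M(72), P1:I | bus: BusRdX
[9] P1: load  L2 | P0:S(10), P1:S(10) | bus: BusRd
[10] P0: load  L2 | P0:S(10), P1:S(10) | bus: none
[11] P1: load  L0 | P0:S(31), P1:S(31) | bus: none
[12] P0: store L0 := 63 | P0:M(63), P1:I | bus: BusRdX
[13] P0: store L0 := 94 | P0:M(94), P1:I | bus: none
[14] P0: load  L1 | P0:M(72), P1:I | bus: none
[15] P0: store L0 := 48 | P0:M(48), P1:I | bus: none
[16] P0: store L0 := 5 | P0:M(5), P1:I | bus: none
[17] P1: load  L0 | P0:S(5), P1:S(5) | bus: BusRd,Flush
[18] P1: load  L0 | P0:S(5), P1:S(5) | bus: none
[19] P0: load  L0 | P0:S(5), P1:S(5) | bus: none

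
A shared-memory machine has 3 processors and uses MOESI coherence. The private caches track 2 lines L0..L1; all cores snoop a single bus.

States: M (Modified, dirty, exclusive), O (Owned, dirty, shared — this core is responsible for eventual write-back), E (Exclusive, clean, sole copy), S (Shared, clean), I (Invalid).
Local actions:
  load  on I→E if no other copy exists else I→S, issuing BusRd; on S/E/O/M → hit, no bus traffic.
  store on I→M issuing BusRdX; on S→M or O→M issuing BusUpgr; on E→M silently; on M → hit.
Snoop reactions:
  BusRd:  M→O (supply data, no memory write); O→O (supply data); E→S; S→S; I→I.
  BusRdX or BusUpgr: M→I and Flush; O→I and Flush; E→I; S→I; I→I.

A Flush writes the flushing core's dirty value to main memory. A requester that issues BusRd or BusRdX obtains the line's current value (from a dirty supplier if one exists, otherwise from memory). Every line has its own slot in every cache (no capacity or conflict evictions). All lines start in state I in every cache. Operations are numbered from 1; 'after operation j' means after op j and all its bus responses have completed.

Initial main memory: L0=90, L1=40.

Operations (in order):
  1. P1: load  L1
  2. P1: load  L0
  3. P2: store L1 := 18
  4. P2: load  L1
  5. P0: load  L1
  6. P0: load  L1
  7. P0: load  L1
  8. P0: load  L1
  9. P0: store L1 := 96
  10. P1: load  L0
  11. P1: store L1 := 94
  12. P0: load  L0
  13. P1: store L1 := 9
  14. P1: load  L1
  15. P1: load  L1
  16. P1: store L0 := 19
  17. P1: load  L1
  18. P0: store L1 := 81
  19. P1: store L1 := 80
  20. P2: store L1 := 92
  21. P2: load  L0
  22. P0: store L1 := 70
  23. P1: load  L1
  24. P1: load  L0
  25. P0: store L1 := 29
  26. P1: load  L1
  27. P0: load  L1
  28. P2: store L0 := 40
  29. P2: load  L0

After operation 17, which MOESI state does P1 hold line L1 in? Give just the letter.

state = M

1. P1: load  L1  bus=[BusRd]  L1: P0=I P1=E P2=I  mem[L1]=40
2. P1: load  L0  bus=[BusRd]  L0: P0=I P1=E P2=I  mem[L0]=90
3. P2: store L1 := 18  bus=[BusRdX]  L1: P0=I P1=I P2=M  mem[L1]=40
4. P2: load  L1  bus=[-]  L1: P0=I P1=I P2=M  mem[L1]=40
5. P0: load  L1  bus=[BusRd]  L1: P0=S P1=I P2=O  mem[L1]=40
6. P0: load  L1  bus=[-]  L1: P0=S P1=I P2=O  mem[L1]=40
7. P0: load  L1  bus=[-]  L1: P0=S P1=I P2=O  mem[L1]=40
8. P0: load  L1  bus=[-]  L1: P0=S P1=I P2=O  mem[L1]=40
9. P0: store L1 := 96  bus=[BusUpgr,Flush]  L1: P0=M P1=I P2=I  mem[L1]=18
10. P1: load  L0  bus=[-]  L0: P0=I P1=E P2=I  mem[L0]=90
11. P1: store L1 := 94  bus=[BusRdX,Flush]  L1: P0=I P1=M P2=I  mem[L1]=96
12. P0: load  L0  bus=[BusRd]  L0: P0=S P1=S P2=I  mem[L0]=90
13. P1: store L1 := 9  bus=[-]  L1: P0=I P1=M P2=I  mem[L1]=96
14. P1: load  L1  bus=[-]  L1: P0=I P1=M P2=I  mem[L1]=96
15. P1: load  L1  bus=[-]  L1: P0=I P1=M P2=I  mem[L1]=96
16. P1: store L0 := 19  bus=[BusUpgr]  L0: P0=I P1=M P2=I  mem[L0]=90
17. P1: load  L1  bus=[-]  L1: P0=I P1=M P2=I  mem[L1]=96
18. P0: store L1 := 81  bus=[BusRdX,Flush]  L1: P0=M P1=I P2=I  mem[L1]=9
19. P1: store L1 := 80  bus=[BusRdX,Flush]  L1: P0=I P1=M P2=I  mem[L1]=81
20. P2: store L1 := 92  bus=[BusRdX,Flush]  L1: P0=I P1=I P2=M  mem[L1]=80
21. P2: load  L0  bus=[BusRd]  L0: P0=I P1=O P2=S  mem[L0]=90
22. P0: store L1 := 70  bus=[BusRdX,Flush]  L1: P0=M P1=I P2=I  mem[L1]=92
23. P1: load  L1  bus=[BusRd]  L1: P0=O P1=S P2=I  mem[L1]=92
24. P1: load  L0  bus=[-]  L0: P0=I P1=O P2=S  mem[L0]=90
25. P0: store L1 := 29  bus=[BusUpgr]  L1: P0=M P1=I P2=I  mem[L1]=92
26. P1: load  L1  bus=[BusRd]  L1: P0=O P1=S P2=I  mem[L1]=92
27. P0: load  L1  bus=[-]  L1: P0=O P1=S P2=I  mem[L1]=92
28. P2: store L0 := 40  bus=[BusUpgr,Flush]  L0: P0=I P1=I P2=M  mem[L0]=19
29. P2: load  L0  bus=[-]  L0: P0=I P1=I P2=M  mem[L0]=19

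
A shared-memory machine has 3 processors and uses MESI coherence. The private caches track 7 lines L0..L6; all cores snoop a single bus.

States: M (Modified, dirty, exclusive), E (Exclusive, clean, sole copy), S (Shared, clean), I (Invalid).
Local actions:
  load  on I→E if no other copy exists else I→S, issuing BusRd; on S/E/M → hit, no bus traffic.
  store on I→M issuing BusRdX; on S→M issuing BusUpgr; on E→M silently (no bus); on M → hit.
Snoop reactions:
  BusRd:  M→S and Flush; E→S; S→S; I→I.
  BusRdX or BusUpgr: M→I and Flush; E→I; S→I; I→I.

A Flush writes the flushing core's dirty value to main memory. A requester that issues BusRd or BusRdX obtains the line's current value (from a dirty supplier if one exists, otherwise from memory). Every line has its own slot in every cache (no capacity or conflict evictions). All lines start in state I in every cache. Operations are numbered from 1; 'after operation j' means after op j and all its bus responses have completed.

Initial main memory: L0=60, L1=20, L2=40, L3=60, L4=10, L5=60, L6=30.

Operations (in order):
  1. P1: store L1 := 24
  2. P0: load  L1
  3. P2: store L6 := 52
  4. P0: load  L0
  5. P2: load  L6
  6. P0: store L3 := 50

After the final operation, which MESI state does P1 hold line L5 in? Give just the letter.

[1] P1: store L1 := 24 | P0:I, P1:M(24), P2:I | bus: BusRdX
[2] P0: load  L1 | P0:S(24), P1:S(24), P2:I | bus: BusRd,Flush
[3] P2: store L6 := 52 | P0:I, P1:I, P2:M(52) | bus: BusRdX
[4] P0: load  L0 | P0:E(60), P1:I, P2:I | bus: BusRd
[5] P2: load  L6 | P0:I, P1:I, P2:M(52) | bus: none
[6] P0: store L3 := 50 | P0:M(50), P1:I, P2:I | bus: BusRdX

state = I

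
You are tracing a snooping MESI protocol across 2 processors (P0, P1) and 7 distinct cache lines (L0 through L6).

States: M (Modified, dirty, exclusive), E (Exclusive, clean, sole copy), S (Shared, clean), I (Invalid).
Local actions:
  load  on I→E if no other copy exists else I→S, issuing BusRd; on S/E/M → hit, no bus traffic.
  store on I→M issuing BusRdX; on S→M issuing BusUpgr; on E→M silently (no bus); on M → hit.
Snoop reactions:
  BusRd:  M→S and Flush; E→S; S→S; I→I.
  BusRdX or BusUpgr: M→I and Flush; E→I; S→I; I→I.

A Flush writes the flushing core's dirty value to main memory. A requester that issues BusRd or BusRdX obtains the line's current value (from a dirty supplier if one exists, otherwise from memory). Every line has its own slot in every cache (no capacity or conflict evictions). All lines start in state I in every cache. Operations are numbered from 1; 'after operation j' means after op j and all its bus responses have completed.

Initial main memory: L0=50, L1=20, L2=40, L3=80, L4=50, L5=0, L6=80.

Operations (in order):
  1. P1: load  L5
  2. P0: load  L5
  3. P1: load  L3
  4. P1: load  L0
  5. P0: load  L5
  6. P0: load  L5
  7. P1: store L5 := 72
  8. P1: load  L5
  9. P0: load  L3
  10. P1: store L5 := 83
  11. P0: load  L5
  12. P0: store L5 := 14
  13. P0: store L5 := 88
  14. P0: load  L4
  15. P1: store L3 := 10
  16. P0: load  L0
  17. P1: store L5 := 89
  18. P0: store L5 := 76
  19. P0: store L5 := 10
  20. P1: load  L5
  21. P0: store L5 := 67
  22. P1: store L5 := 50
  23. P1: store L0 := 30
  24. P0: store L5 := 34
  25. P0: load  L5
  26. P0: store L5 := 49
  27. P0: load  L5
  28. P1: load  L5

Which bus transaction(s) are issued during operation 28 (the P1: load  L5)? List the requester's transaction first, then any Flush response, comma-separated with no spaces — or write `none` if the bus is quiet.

bus = BusRd,Flush

step 1: P1: load  L5  ⟶  IE  (L5)  txn=BusRd  M[L5]=0
step 2: P0: load  L5  ⟶  SS  (L5)  txn=BusRd  M[L5]=0
step 3: P1: load  L3  ⟶  IE  (L3)  txn=BusRd  M[L3]=80
step 4: P1: load  L0  ⟶  IE  (L0)  txn=BusRd  M[L0]=50
step 5: P0: load  L5  ⟶  SS  (L5)  txn=∅  M[L5]=0
step 6: P0: load  L5  ⟶  SS  (L5)  txn=∅  M[L5]=0
step 7: P1: store L5 := 72  ⟶  IM  (L5)  txn=BusUpgr  M[L5]=0
step 8: P1: load  L5  ⟶  IM  (L5)  txn=∅  M[L5]=0
step 9: P0: load  L3  ⟶  SS  (L3)  txn=BusRd  M[L3]=80
step 10: P1: store L5 := 83  ⟶  IM  (L5)  txn=∅  M[L5]=0
step 11: P0: load  L5  ⟶  SS  (L5)  txn=BusRd+Flush  M[L5]=83
step 12: P0: store L5 := 14  ⟶  MI  (L5)  txn=BusUpgr  M[L5]=83
step 13: P0: store L5 := 88  ⟶  MI  (L5)  txn=∅  M[L5]=83
step 14: P0: load  L4  ⟶  EI  (L4)  txn=BusRd  M[L4]=50
step 15: P1: store L3 := 10  ⟶  IM  (L3)  txn=BusUpgr  M[L3]=80
step 16: P0: load  L0  ⟶  SS  (L0)  txn=BusRd  M[L0]=50
step 17: P1: store L5 := 89  ⟶  IM  (L5)  txn=BusRdX+Flush  M[L5]=88
step 18: P0: store L5 := 76  ⟶  MI  (L5)  txn=BusRdX+Flush  M[L5]=89
step 19: P0: store L5 := 10  ⟶  MI  (L5)  txn=∅  M[L5]=89
step 20: P1: load  L5  ⟶  SS  (L5)  txn=BusRd+Flush  M[L5]=10
step 21: P0: store L5 := 67  ⟶  MI  (L5)  txn=BusUpgr  M[L5]=10
step 22: P1: store L5 := 50  ⟶  IM  (L5)  txn=BusRdX+Flush  M[L5]=67
step 23: P1: store L0 := 30  ⟶  IM  (L0)  txn=BusUpgr  M[L0]=50
step 24: P0: store L5 := 34  ⟶  MI  (L5)  txn=BusRdX+Flush  M[L5]=50
step 25: P0: load  L5  ⟶  MI  (L5)  txn=∅  M[L5]=50
step 26: P0: store L5 := 49  ⟶  MI  (L5)  txn=∅  M[L5]=50
step 27: P0: load  L5  ⟶  MI  (L5)  txn=∅  M[L5]=50
step 28: P1: load  L5  ⟶  SS  (L5)  txn=BusRd+Flush  M[L5]=49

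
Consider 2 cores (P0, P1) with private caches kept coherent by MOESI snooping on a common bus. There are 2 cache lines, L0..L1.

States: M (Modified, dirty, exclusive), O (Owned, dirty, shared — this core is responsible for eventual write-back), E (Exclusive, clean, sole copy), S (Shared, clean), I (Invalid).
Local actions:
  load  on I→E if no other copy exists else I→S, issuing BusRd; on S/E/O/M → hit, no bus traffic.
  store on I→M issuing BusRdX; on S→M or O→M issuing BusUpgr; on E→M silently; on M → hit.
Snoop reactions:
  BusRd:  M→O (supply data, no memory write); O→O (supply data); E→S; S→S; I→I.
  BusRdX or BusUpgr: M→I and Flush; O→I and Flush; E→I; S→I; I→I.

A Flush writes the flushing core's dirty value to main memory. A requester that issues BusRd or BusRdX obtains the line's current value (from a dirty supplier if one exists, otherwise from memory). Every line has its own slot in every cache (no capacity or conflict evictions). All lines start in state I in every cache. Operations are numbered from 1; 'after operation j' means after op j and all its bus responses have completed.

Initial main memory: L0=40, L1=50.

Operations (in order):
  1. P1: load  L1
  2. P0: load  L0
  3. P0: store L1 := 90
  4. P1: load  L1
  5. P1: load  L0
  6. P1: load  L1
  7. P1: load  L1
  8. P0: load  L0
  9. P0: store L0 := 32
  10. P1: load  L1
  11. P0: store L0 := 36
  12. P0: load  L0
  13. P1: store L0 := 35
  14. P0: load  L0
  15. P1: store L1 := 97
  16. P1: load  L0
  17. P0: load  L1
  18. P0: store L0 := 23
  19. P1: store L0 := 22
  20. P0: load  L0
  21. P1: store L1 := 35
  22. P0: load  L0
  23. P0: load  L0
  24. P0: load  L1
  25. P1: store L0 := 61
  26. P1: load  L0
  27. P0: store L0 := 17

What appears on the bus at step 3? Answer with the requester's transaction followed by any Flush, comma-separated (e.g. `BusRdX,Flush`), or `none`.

  op1 P1: load  L1 → I/E on L1; bus BusRd; mem=50
  op2 P0: load  L0 → E/I on L0; bus BusRd; mem=40
  op3 P0: store L1 := 90 → M/I on L1; bus BusRdX; mem=50
  op4 P1: load  L1 → O/S on L1; bus BusRd; mem=50
  op5 P1: load  L0 → S/S on L0; bus BusRd; mem=40
  op6 P1: load  L1 → O/S on L1; bus (none); mem=50
  op7 P1: load  L1 → O/S on L1; bus (none); mem=50
  op8 P0: load  L0 → S/S on L0; bus (none); mem=40
  op9 P0: store L0 := 32 → M/I on L0; bus BusUpgr; mem=40
  op10 P1: load  L1 → O/S on L1; bus (none); mem=50
  op11 P0: store L0 := 36 → M/I on L0; bus (none); mem=40
  op12 P0: load  L0 → M/I on L0; bus (none); mem=40
  op13 P1: store L0 := 35 → I/M on L0; bus BusRdX Flush; mem=36
  op14 P0: load  L0 → S/O on L0; bus BusRd; mem=36
  op15 P1: store L1 := 97 → I/M on L1; bus BusUpgr Flush; mem=90
  op16 P1: load  L0 → S/O on L0; bus (none); mem=36
  op17 P0: load  L1 → S/O on L1; bus BusRd; mem=90
  op18 P0: store L0 := 23 → M/I on L0; bus BusUpgr Flush; mem=35
  op19 P1: store L0 := 22 → I/M on L0; bus BusRdX Flush; mem=23
  op20 P0: load  L0 → S/O on L0; bus BusRd; mem=23
  op21 P1: store L1 := 35 → I/M on L1; bus BusUpgr; mem=90
  op22 P0: load  L0 → S/O on L0; bus (none); mem=23
  op23 P0: load  L0 → S/O on L0; bus (none); mem=23
  op24 P0: load  L1 → S/O on L1; bus BusRd; mem=90
  op25 P1: store L0 := 61 → I/M on L0; bus BusUpgr; mem=23
  op26 P1: load  L0 → I/M on L0; bus (none); mem=23
  op27 P0: store L0 := 17 → M/I on L0; bus BusRdX Flush; mem=61

bus = BusRdX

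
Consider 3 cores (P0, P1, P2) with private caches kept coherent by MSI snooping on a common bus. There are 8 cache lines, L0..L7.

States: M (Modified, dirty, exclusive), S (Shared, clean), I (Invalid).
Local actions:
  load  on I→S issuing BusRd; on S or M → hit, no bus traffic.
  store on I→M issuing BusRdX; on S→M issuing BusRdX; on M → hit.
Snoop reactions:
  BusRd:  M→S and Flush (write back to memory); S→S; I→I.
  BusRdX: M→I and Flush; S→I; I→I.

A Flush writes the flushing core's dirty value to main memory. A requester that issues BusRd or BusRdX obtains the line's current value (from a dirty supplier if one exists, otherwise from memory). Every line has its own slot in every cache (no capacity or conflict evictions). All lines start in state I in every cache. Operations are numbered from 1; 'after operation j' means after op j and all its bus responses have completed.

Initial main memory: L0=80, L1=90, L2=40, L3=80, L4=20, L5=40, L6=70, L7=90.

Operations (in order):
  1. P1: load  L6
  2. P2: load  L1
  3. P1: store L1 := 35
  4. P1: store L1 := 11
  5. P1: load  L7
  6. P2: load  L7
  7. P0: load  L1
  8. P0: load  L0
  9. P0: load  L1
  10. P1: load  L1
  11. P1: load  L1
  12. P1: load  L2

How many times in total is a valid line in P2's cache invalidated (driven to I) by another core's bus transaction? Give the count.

1. P1: load  L6  bus=[BusRd]  L6: P0=I P1=S P2=I  mem[L6]=70
2. P2: load  L1  bus=[BusRd]  L1: P0=I P1=I P2=S  mem[L1]=90
3. P1: store L1 := 35  bus=[BusRdX]  L1: P0=I P1=M P2=I  mem[L1]=90
4. P1: store L1 := 11  bus=[-]  L1: P0=I P1=M P2=I  mem[L1]=90
5. P1: load  L7  bus=[BusRd]  L7: P0=I P1=S P2=I  mem[L7]=90
6. P2: load  L7  bus=[BusRd]  L7: P0=I P1=S P2=S  mem[L7]=90
7. P0: load  L1  bus=[BusRd,Flush]  L1: P0=S P1=S P2=I  mem[L1]=11
8. P0: load  L0  bus=[BusRd]  L0: P0=S P1=I P2=I  mem[L0]=80
9. P0: load  L1  bus=[-]  L1: P0=S P1=S P2=I  mem[L1]=11
10. P1: load  L1  bus=[-]  L1: P0=S P1=S P2=I  mem[L1]=11
11. P1: load  L1  bus=[-]  L1: P0=S P1=S P2=I  mem[L1]=11
12. P1: load  L2  bus=[BusRd]  L2: P0=I P1=S P2=I  mem[L2]=40

invalidations = 1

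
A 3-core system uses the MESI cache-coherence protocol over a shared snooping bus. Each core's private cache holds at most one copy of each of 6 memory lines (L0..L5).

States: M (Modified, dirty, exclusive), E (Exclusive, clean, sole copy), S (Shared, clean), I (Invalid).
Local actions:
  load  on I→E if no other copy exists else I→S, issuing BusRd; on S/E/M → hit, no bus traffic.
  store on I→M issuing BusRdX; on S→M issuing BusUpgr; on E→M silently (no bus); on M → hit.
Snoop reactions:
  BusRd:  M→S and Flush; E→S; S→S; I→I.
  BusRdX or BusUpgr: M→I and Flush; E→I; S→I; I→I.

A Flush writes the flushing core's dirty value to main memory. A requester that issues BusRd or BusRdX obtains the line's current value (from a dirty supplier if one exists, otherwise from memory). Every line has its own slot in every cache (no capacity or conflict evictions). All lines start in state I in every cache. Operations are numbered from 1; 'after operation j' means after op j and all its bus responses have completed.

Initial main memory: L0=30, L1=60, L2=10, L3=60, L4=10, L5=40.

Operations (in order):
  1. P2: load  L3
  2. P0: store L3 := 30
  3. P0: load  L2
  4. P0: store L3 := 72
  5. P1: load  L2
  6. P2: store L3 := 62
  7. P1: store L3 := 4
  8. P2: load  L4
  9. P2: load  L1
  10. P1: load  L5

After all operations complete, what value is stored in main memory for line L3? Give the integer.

memory[L3] = 62

  op1 P2: load  L3 → I/I/E on L3; bus BusRd; mem=60
  op2 P0: store L3 := 30 → M/I/I on L3; bus BusRdX; mem=60
  op3 P0: load  L2 → E/I/I on L2; bus BusRd; mem=10
  op4 P0: store L3 := 72 → M/I/I on L3; bus (none); mem=60
  op5 P1: load  L2 → S/S/I on L2; bus BusRd; mem=10
  op6 P2: store L3 := 62 → I/I/M on L3; bus BusRdX Flush; mem=72
  op7 P1: store L3 := 4 → I/M/I on L3; bus BusRdX Flush; mem=62
  op8 P2: load  L4 → I/I/E on L4; bus BusRd; mem=10
  op9 P2: load  L1 → I/I/E on L1; bus BusRd; mem=60
  op10 P1: load  L5 → I/E/I on L5; bus BusRd; mem=40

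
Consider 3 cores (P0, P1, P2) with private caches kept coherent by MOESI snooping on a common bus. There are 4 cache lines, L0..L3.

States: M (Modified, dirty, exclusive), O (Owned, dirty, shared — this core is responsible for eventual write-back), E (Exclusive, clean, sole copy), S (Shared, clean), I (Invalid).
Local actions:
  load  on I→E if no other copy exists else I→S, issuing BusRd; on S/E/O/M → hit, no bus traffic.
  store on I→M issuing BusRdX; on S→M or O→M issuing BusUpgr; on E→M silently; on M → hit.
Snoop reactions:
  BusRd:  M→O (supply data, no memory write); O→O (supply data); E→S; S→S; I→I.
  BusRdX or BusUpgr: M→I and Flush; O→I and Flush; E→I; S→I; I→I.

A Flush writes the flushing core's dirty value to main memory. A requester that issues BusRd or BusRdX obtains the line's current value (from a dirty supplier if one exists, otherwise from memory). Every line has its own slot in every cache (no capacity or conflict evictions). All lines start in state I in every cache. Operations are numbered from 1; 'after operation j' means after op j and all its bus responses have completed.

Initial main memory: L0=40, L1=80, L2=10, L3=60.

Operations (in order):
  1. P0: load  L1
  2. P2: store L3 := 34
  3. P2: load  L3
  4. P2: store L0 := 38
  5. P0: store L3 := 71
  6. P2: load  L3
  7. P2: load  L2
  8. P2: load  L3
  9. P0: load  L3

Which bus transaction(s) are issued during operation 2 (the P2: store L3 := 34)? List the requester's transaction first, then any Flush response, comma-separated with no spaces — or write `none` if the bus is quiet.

  op1 P0: load  L1 → E/I/I on L1; bus BusRd; mem=80
  op2 P2: store L3 := 34 → I/I/M on L3; bus BusRdX; mem=60
  op3 P2: load  L3 → I/I/M on L3; bus (none); mem=60
  op4 P2: store L0 := 38 → I/I/M on L0; bus BusRdX; mem=40
  op5 P0: store L3 := 71 → M/I/I on L3; bus BusRdX Flush; mem=34
  op6 P2: load  L3 → O/I/S on L3; bus BusRd; mem=34
  op7 P2: load  L2 → I/I/E on L2; bus BusRd; mem=10
  op8 P2: load  L3 → O/I/S on L3; bus (none); mem=34
  op9 P0: load  L3 → O/I/S on L3; bus (none); mem=34

bus = BusRdX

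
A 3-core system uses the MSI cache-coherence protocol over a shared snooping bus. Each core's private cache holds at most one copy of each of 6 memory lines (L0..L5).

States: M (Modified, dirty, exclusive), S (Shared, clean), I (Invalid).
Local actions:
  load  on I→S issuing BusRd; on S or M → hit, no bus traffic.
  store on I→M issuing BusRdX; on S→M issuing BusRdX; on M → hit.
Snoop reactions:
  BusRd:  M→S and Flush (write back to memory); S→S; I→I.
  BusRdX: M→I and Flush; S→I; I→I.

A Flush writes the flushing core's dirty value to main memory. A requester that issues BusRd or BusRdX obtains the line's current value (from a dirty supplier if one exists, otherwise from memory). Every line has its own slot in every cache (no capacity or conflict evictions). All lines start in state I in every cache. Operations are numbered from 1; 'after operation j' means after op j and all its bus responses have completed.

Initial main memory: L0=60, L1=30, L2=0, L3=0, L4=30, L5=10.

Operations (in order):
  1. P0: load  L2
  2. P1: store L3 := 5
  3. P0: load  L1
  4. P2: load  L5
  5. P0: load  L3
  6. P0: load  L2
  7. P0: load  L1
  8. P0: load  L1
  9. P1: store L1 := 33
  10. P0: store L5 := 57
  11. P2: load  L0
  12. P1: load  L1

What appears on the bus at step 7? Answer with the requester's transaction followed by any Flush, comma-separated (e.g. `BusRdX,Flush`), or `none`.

bus = none

[1] P0: load  L2 | P0:S(0), P1:I, P2:I | bus: BusRd
[2] P1: store L3 := 5 | P0:I, P1:M(5), P2:I | bus: BusRdX
[3] P0: load  L1 | P0:S(30), P1:I, P2:I | bus: BusRd
[4] P2: load  L5 | P0:I, P1:I, P2:S(10) | bus: BusRd
[5] P0: load  L3 | P0:S(5), P1:S(5), P2:I | bus: BusRd,Flush
[6] P0: load  L2 | P0:S(0), P1:I, P2:I | bus: none
[7] P0: load  L1 | P0:S(30), P1:I, P2:I | bus: none
[8] P0: load  L1 | P0:S(30), P1:I, P2:I | bus: none
[9] P1: store L1 := 33 | P0:I, P1:M(33), P2:I | bus: BusRdX
[10] P0: store L5 := 57 | P0:M(57), P1:I, P2:I | bus: BusRdX
[11] P2: load  L0 | P0:I, P1:I, P2:S(60) | bus: BusRd
[12] P1: load  L1 | P0:I, P1:M(33), P2:I | bus: none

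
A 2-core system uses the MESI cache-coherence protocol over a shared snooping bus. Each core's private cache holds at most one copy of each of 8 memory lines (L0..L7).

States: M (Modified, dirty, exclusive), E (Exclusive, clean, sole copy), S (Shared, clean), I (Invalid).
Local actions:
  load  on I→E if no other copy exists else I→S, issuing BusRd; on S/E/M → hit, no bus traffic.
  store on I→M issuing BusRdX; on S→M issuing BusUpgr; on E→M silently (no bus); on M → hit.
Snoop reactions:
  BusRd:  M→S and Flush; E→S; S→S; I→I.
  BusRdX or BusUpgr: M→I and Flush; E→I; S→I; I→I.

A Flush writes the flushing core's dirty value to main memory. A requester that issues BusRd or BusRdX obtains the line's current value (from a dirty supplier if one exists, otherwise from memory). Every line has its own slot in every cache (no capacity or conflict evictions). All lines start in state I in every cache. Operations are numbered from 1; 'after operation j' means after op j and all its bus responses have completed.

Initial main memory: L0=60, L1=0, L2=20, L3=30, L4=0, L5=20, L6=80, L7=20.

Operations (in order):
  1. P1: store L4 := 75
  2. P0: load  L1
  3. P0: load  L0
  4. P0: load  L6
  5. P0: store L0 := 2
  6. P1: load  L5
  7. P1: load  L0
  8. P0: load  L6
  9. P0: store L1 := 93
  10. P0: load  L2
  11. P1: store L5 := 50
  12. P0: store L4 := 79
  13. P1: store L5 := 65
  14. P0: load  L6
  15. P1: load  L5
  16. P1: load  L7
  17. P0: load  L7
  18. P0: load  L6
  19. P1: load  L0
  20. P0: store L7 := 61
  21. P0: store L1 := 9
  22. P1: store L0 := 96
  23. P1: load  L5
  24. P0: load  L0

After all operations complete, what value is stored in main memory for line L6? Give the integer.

  op1 P1: store L4 := 75 → I/M on L4; bus BusRdX; mem=0
  op2 P0: load  L1 → E/I on L1; bus BusRd; mem=0
  op3 P0: load  L0 → E/I on L0; bus BusRd; mem=60
  op4 P0: load  L6 → E/I on L6; bus BusRd; mem=80
  op5 P0: store L0 := 2 → M/I on L0; bus (none); mem=60
  op6 P1: load  L5 → I/E on L5; bus BusRd; mem=20
  op7 P1: load  L0 → S/S on L0; bus BusRd Flush; mem=2
  op8 P0: load  L6 → E/I on L6; bus (none); mem=80
  op9 P0: store L1 := 93 → M/I on L1; bus (none); mem=0
  op10 P0: load  L2 → E/I on L2; bus BusRd; mem=20
  op11 P1: store L5 := 50 → I/M on L5; bus (none); mem=20
  op12 P0: store L4 := 79 → M/I on L4; bus BusRdX Flush; mem=75
  op13 P1: store L5 := 65 → I/M on L5; bus (none); mem=20
  op14 P0: load  L6 → E/I on L6; bus (none); mem=80
  op15 P1: load  L5 → I/M on L5; bus (none); mem=20
  op16 P1: load  L7 → I/E on L7; bus BusRd; mem=20
  op17 P0: load  L7 → S/S on L7; bus BusRd; mem=20
  op18 P0: load  L6 → E/I on L6; bus (none); mem=80
  op19 P1: load  L0 → S/S on L0; bus (none); mem=2
  op20 P0: store L7 := 61 → M/I on L7; bus BusUpgr; mem=20
  op21 P0: store L1 := 9 → M/I on L1; bus (none); mem=0
  op22 P1: store L0 := 96 → I/M on L0; bus BusUpgr; mem=2
  op23 P1: load  L5 → I/M on L5; bus (none); mem=20
  op24 P0: load  L0 → S/S on L0; bus BusRd Flush; mem=96

memory[L6] = 80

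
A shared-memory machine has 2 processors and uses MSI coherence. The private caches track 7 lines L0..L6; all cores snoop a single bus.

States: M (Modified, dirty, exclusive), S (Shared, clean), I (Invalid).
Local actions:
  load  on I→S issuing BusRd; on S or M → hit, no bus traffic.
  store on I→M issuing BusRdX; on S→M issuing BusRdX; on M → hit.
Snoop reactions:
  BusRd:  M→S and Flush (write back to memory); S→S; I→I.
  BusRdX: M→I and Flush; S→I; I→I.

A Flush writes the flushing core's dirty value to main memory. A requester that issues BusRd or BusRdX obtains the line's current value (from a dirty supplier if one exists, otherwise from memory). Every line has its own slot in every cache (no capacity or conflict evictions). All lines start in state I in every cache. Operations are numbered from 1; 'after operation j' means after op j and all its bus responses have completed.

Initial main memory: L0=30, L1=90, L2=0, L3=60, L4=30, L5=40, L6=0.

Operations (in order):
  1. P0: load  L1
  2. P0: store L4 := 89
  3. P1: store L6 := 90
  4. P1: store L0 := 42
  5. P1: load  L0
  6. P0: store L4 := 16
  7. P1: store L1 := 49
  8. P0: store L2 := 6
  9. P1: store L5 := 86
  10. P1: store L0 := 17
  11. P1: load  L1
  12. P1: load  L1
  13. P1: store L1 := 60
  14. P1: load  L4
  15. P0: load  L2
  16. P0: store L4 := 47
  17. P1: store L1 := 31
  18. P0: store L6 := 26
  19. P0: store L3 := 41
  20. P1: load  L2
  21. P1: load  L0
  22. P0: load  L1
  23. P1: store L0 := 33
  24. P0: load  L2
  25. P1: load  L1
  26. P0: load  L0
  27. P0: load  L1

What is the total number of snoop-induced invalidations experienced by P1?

invalidations = 2

1. P0: load  L1  bus=[BusRd]  L1: P0=S P1=I  mem[L1]=90
2. P0: store L4 := 89  bus=[BusRdX]  L4: P0=M P1=I  mem[L4]=30
3. P1: store L6 := 90  bus=[BusRdX]  L6: P0=I P1=M  mem[L6]=0
4. P1: store L0 := 42  bus=[BusRdX]  L0: P0=I P1=M  mem[L0]=30
5. P1: load  L0  bus=[-]  L0: P0=I P1=M  mem[L0]=30
6. P0: store L4 := 16  bus=[-]  L4: P0=M P1=I  mem[L4]=30
7. P1: store L1 := 49  bus=[BusRdX]  L1: P0=I P1=M  mem[L1]=90
8. P0: store L2 := 6  bus=[BusRdX]  L2: P0=M P1=I  mem[L2]=0
9. P1: store L5 := 86  bus=[BusRdX]  L5: P0=I P1=M  mem[L5]=40
10. P1: store L0 := 17  bus=[-]  L0: P0=I P1=M  mem[L0]=30
11. P1: load  L1  bus=[-]  L1: P0=I P1=M  mem[L1]=90
12. P1: load  L1  bus=[-]  L1: P0=I P1=M  mem[L1]=90
13. P1: store L1 := 60  bus=[-]  L1: P0=I P1=M  mem[L1]=90
14. P1: load  L4  bus=[BusRd,Flush]  L4: P0=S P1=S  mem[L4]=16
15. P0: load  L2  bus=[-]  L2: P0=M P1=I  mem[L2]=0
16. P0: store L4 := 47  bus=[BusRdX]  L4: P0=M P1=I  mem[L4]=16
17. P1: store L1 := 31  bus=[-]  L1: P0=I P1=M  mem[L1]=90
18. P0: store L6 := 26  bus=[BusRdX,Flush]  L6: P0=M P1=I  mem[L6]=90
19. P0: store L3 := 41  bus=[BusRdX]  L3: P0=M P1=I  mem[L3]=60
20. P1: load  L2  bus=[BusRd,Flush]  L2: P0=S P1=S  mem[L2]=6
21. P1: load  L0  bus=[-]  L0: P0=I P1=M  mem[L0]=30
22. P0: load  L1  bus=[BusRd,Flush]  L1: P0=S P1=S  mem[L1]=31
23. P1: store L0 := 33  bus=[-]  L0: P0=I P1=M  mem[L0]=30
24. P0: load  L2  bus=[-]  L2: P0=S P1=S  mem[L2]=6
25. P1: load  L1  bus=[-]  L1: P0=S P1=S  mem[L1]=31
26. P0: load  L0  bus=[BusRd,Flush]  L0: P0=S P1=S  mem[L0]=33
27. P0: load  L1  bus=[-]  L1: P0=S P1=S  mem[L1]=31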